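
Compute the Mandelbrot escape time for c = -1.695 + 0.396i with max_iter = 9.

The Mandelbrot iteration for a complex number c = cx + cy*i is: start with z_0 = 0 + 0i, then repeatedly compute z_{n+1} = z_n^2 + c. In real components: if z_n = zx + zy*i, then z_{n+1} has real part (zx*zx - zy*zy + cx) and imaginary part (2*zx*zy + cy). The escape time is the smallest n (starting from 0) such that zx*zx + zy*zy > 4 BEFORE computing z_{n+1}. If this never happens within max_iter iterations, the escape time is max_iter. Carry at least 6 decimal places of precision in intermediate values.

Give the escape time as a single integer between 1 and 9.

z_0 = 0 + 0i, c = -1.6950 + 0.3960i
Iter 1: z = -1.6950 + 0.3960i, |z|^2 = 3.0298
Iter 2: z = 1.0212 + -0.9464i, |z|^2 = 1.9386
Iter 3: z = -1.5479 + -1.5370i, |z|^2 = 4.7584
Escaped at iteration 3

Answer: 3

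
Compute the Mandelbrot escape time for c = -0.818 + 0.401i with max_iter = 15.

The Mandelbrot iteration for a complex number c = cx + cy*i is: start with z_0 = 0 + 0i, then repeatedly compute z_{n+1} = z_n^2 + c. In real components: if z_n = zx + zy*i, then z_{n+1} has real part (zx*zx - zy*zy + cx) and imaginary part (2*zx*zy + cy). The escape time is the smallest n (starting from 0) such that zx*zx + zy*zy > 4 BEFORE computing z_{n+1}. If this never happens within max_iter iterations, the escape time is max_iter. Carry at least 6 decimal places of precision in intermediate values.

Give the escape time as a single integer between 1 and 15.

Answer: 7

Derivation:
z_0 = 0 + 0i, c = -0.8180 + 0.4010i
Iter 1: z = -0.8180 + 0.4010i, |z|^2 = 0.8299
Iter 2: z = -0.3097 + -0.2550i, |z|^2 = 0.1609
Iter 3: z = -0.7871 + 0.5590i, |z|^2 = 0.9320
Iter 4: z = -0.5108 + -0.4790i, |z|^2 = 0.4904
Iter 5: z = -0.7864 + 0.8903i, |z|^2 = 1.4112
Iter 6: z = -0.9922 + -0.9994i, |z|^2 = 1.9833
Iter 7: z = -0.8323 + 2.3843i, |z|^2 = 6.3775
Escaped at iteration 7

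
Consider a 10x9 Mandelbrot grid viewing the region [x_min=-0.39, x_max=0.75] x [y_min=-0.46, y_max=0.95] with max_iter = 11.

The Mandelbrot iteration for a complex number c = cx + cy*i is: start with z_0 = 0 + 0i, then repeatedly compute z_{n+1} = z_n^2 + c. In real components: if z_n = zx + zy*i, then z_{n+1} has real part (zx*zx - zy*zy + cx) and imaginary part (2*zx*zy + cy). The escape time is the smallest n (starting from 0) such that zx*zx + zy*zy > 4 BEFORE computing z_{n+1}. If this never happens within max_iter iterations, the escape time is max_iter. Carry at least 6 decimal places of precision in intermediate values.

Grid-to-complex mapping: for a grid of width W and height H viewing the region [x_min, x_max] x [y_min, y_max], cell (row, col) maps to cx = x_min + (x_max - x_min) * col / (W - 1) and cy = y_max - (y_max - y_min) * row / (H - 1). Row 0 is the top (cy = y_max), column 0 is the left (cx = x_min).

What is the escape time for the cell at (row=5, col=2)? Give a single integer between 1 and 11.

z_0 = 0 + 0i, c = -0.1367 + 0.0687i
Iter 1: z = -0.1367 + 0.0687i, |z|^2 = 0.0234
Iter 2: z = -0.1227 + 0.0500i, |z|^2 = 0.0176
Iter 3: z = -0.1241 + 0.0565i, |z|^2 = 0.0186
Iter 4: z = -0.1245 + 0.0547i, |z|^2 = 0.0185
Iter 5: z = -0.1242 + 0.0551i, |z|^2 = 0.0185
Iter 6: z = -0.1243 + 0.0551i, |z|^2 = 0.0185
Iter 7: z = -0.1243 + 0.0551i, |z|^2 = 0.0185
Iter 8: z = -0.1243 + 0.0551i, |z|^2 = 0.0185
Iter 9: z = -0.1243 + 0.0551i, |z|^2 = 0.0185
Iter 10: z = -0.1243 + 0.0551i, |z|^2 = 0.0185

Answer: 11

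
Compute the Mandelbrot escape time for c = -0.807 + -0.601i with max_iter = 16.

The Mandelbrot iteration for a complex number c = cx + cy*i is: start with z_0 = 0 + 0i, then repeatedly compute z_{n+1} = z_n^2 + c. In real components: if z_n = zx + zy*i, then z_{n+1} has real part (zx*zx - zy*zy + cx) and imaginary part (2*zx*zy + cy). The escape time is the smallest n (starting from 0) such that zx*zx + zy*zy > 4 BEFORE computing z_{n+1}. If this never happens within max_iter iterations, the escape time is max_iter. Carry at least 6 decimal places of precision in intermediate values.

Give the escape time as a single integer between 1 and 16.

z_0 = 0 + 0i, c = -0.8070 + -0.6010i
Iter 1: z = -0.8070 + -0.6010i, |z|^2 = 1.0125
Iter 2: z = -0.5170 + 0.3690i, |z|^2 = 0.4034
Iter 3: z = -0.6759 + -0.9825i, |z|^2 = 1.4222
Iter 4: z = -1.3155 + 0.7272i, |z|^2 = 2.2593
Iter 5: z = 0.3946 + -2.5143i, |z|^2 = 6.4775
Escaped at iteration 5

Answer: 5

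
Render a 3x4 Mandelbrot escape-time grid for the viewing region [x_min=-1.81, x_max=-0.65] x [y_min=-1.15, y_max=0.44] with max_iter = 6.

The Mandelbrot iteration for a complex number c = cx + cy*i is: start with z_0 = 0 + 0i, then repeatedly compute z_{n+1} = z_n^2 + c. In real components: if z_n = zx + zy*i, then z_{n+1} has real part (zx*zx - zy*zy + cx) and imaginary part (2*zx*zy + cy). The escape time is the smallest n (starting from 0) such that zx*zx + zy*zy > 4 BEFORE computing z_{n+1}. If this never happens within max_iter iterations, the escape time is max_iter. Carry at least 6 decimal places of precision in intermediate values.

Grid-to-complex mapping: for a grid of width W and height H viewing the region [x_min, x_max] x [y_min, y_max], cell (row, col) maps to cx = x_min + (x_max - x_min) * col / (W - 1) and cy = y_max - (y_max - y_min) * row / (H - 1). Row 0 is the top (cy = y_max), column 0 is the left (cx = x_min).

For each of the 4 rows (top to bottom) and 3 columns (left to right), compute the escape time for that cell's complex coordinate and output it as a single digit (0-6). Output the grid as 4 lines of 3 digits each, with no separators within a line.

(row=0, col=0): c = -1.8100 + 0.4400i → escape time 3
(row=0, col=1): c = -1.2300 + 0.4400i → escape time 6
(row=0, col=2): c = -0.6500 + 0.4400i → escape time 6
(row=1, col=0): c = -1.8100 + -0.0900i → escape time 4
(row=1, col=1): c = -1.2300 + -0.0900i → escape time 6
(row=1, col=2): c = -0.6500 + -0.0900i → escape time 6
(row=2, col=0): c = -1.8100 + -0.6200i → escape time 3
(row=2, col=1): c = -1.2300 + -0.6200i → escape time 3
(row=2, col=2): c = -0.6500 + -0.6200i → escape time 6
(row=3, col=0): c = -1.8100 + -1.1500i → escape time 1
(row=3, col=1): c = -1.2300 + -1.1500i → escape time 3
(row=3, col=2): c = -0.6500 + -1.1500i → escape time 3

Answer: 366
466
336
133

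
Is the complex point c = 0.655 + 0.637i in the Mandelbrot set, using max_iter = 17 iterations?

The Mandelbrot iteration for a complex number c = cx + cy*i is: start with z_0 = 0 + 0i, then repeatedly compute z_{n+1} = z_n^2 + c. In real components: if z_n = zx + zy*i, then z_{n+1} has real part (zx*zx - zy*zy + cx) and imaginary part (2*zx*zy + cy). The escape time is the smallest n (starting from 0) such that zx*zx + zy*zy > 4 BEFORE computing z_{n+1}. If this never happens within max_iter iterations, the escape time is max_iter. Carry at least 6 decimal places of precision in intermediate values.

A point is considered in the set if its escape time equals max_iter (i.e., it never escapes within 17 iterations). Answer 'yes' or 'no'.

Answer: no

Derivation:
z_0 = 0 + 0i, c = 0.6550 + 0.6370i
Iter 1: z = 0.6550 + 0.6370i, |z|^2 = 0.8348
Iter 2: z = 0.6783 + 1.4715i, |z|^2 = 2.6253
Iter 3: z = -1.0502 + 2.6331i, |z|^2 = 8.0359
Escaped at iteration 3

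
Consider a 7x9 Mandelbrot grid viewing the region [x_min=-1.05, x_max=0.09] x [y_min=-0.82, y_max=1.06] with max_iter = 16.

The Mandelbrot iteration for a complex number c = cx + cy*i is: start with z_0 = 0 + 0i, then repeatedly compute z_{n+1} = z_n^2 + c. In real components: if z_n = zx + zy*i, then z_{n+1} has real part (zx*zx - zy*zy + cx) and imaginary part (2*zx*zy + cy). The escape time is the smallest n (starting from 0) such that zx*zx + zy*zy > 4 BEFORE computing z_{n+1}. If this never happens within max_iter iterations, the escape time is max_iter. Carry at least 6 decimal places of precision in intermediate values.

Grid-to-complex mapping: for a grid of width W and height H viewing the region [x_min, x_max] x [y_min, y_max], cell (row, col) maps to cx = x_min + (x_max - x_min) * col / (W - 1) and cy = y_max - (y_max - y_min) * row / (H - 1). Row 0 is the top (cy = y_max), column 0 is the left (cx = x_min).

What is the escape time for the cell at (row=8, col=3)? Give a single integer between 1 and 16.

z_0 = 0 + 0i, c = -0.4800 + -0.8200i
Iter 1: z = -0.4800 + -0.8200i, |z|^2 = 0.9028
Iter 2: z = -0.9220 + -0.0328i, |z|^2 = 0.8512
Iter 3: z = 0.3690 + -0.7595i, |z|^2 = 0.7130
Iter 4: z = -0.9207 + -1.3805i, |z|^2 = 2.7536
Iter 5: z = -1.5382 + 1.7221i, |z|^2 = 5.3317
Escaped at iteration 5

Answer: 5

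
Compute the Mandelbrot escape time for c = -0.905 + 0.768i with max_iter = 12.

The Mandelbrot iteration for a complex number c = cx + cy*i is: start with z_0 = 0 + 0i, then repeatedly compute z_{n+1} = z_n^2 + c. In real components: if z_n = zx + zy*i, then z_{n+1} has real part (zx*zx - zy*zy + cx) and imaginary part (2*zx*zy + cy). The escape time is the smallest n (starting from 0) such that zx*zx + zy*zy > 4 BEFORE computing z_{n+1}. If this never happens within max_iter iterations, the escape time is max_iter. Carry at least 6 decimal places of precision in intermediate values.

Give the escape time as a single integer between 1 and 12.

Answer: 4

Derivation:
z_0 = 0 + 0i, c = -0.9050 + 0.7680i
Iter 1: z = -0.9050 + 0.7680i, |z|^2 = 1.4088
Iter 2: z = -0.6758 + -0.6221i, |z|^2 = 0.8437
Iter 3: z = -0.8353 + 1.6088i, |z|^2 = 3.2859
Iter 4: z = -2.7956 + -1.9196i, |z|^2 = 11.5000
Escaped at iteration 4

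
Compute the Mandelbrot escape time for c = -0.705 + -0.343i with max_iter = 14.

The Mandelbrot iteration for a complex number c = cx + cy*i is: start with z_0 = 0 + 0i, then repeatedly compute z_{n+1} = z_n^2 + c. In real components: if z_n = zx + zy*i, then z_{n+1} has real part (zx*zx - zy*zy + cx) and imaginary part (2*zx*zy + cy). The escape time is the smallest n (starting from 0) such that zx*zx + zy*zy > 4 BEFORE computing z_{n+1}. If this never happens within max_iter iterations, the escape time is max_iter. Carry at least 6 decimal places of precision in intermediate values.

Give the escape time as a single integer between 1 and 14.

Answer: 14

Derivation:
z_0 = 0 + 0i, c = -0.7050 + -0.3430i
Iter 1: z = -0.7050 + -0.3430i, |z|^2 = 0.6147
Iter 2: z = -0.3256 + 0.1406i, |z|^2 = 0.1258
Iter 3: z = -0.6187 + -0.4346i, |z|^2 = 0.5717
Iter 4: z = -0.5110 + 0.1948i, |z|^2 = 0.2991
Iter 5: z = -0.4818 + -0.5421i, |z|^2 = 0.5260
Iter 6: z = -0.7667 + 0.1794i, |z|^2 = 0.6200
Iter 7: z = -0.1493 + -0.6180i, |z|^2 = 0.4043
Iter 8: z = -1.0647 + -0.1584i, |z|^2 = 1.1587
Iter 9: z = 0.4034 + -0.0056i, |z|^2 = 0.1628
Iter 10: z = -0.5423 + -0.3475i, |z|^2 = 0.4148
Iter 11: z = -0.5317 + 0.0339i, |z|^2 = 0.2839
Iter 12: z = -0.4234 + -0.3791i, |z|^2 = 0.3230
Iter 13: z = -0.6694 + -0.0220i, |z|^2 = 0.4486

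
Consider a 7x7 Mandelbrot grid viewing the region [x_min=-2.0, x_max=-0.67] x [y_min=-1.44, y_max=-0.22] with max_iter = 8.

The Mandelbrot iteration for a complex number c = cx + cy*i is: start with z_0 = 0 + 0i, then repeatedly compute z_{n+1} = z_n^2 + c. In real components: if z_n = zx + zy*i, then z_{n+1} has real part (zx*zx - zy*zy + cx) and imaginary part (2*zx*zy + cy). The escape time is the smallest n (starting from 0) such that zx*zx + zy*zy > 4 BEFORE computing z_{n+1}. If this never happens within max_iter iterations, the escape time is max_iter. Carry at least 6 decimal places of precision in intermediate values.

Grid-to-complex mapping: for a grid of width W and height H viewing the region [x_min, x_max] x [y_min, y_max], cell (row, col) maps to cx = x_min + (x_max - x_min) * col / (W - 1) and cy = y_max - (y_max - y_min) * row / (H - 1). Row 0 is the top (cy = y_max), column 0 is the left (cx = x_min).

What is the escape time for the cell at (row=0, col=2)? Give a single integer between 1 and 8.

Answer: 5

Derivation:
z_0 = 0 + 0i, c = -1.5567 + -0.2200i
Iter 1: z = -1.5567 + -0.2200i, |z|^2 = 2.4716
Iter 2: z = 0.8181 + 0.4649i, |z|^2 = 0.8855
Iter 3: z = -1.1035 + 0.5408i, |z|^2 = 1.5101
Iter 4: z = -0.6314 + -1.4134i, |z|^2 = 2.3965
Iter 5: z = -3.1557 + 1.5650i, |z|^2 = 12.4080
Escaped at iteration 5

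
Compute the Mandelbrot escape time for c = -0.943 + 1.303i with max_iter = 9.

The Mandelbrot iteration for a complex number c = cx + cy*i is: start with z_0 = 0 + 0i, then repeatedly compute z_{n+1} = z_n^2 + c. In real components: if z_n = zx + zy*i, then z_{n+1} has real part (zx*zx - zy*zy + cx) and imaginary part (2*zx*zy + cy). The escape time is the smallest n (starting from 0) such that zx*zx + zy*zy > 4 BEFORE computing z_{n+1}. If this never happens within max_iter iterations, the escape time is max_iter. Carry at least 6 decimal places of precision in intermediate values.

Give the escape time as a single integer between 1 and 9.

Answer: 2

Derivation:
z_0 = 0 + 0i, c = -0.9430 + 1.3030i
Iter 1: z = -0.9430 + 1.3030i, |z|^2 = 2.5871
Iter 2: z = -1.7516 + -1.1545i, |z|^2 = 4.4007
Escaped at iteration 2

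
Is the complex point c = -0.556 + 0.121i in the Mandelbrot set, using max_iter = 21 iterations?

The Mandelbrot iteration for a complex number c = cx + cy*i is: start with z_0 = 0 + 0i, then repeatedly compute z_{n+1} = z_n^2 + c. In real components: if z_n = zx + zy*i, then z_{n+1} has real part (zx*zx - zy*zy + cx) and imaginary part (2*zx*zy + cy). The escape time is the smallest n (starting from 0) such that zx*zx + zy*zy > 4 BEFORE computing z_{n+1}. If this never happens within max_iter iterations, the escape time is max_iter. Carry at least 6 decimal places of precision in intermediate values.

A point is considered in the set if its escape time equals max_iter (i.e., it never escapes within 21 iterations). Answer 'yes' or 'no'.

Answer: yes

Derivation:
z_0 = 0 + 0i, c = -0.5560 + 0.1210i
Iter 1: z = -0.5560 + 0.1210i, |z|^2 = 0.3238
Iter 2: z = -0.2615 + -0.0136i, |z|^2 = 0.0686
Iter 3: z = -0.4878 + 0.1281i, |z|^2 = 0.2544
Iter 4: z = -0.3345 + -0.0040i, |z|^2 = 0.1119
Iter 5: z = -0.4442 + 0.1237i, |z|^2 = 0.2126
Iter 6: z = -0.3740 + 0.0112i, |z|^2 = 0.1400
Iter 7: z = -0.4162 + 0.1127i, |z|^2 = 0.1859
Iter 8: z = -0.3954 + 0.0272i, |z|^2 = 0.1571
Iter 9: z = -0.4004 + 0.0995i, |z|^2 = 0.1702
Iter 10: z = -0.4056 + 0.0413i, |z|^2 = 0.1662
Iter 11: z = -0.3932 + 0.0875i, |z|^2 = 0.1623
Iter 12: z = -0.4090 + 0.0522i, |z|^2 = 0.1700
Iter 13: z = -0.3914 + 0.0783i, |z|^2 = 0.1593
Iter 14: z = -0.4089 + 0.0597i, |z|^2 = 0.1708
Iter 15: z = -0.3923 + 0.0722i, |z|^2 = 0.1591
Iter 16: z = -0.4073 + 0.0644i, |z|^2 = 0.1700
Iter 17: z = -0.3943 + 0.0686i, |z|^2 = 0.1602
Iter 18: z = -0.4052 + 0.0669i, |z|^2 = 0.1687
Iter 19: z = -0.3963 + 0.0667i, |z|^2 = 0.1615
Iter 20: z = -0.4034 + 0.0681i, |z|^2 = 0.1674
Did not escape in 21 iterations → in set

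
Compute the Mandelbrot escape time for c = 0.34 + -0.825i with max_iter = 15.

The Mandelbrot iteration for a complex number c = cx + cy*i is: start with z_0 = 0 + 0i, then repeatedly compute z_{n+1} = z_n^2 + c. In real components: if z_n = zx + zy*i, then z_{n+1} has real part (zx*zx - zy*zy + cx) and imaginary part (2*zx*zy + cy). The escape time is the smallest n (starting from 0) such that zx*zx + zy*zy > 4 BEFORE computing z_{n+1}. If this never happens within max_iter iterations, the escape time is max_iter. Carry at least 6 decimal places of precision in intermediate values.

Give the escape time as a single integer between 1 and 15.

z_0 = 0 + 0i, c = 0.3400 + -0.8250i
Iter 1: z = 0.3400 + -0.8250i, |z|^2 = 0.7962
Iter 2: z = -0.2250 + -1.3860i, |z|^2 = 1.9716
Iter 3: z = -1.5304 + -0.2012i, |z|^2 = 2.3825
Iter 4: z = 2.6415 + -0.2091i, |z|^2 = 7.0213
Escaped at iteration 4

Answer: 4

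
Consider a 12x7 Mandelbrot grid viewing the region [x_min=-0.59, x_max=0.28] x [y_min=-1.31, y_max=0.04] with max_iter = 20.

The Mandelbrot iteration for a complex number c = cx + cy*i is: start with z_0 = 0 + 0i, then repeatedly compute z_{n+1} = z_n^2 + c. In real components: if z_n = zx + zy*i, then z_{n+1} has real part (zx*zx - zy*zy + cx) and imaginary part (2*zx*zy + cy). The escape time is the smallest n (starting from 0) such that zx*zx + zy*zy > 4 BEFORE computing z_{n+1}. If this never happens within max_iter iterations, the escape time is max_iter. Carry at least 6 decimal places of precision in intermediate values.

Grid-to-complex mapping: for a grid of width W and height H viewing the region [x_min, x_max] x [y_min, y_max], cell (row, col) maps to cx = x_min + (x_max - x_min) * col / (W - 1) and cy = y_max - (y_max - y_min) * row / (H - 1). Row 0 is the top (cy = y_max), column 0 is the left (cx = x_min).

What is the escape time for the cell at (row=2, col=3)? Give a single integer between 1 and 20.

z_0 = 0 + 0i, c = -0.3527 + -0.4100i
Iter 1: z = -0.3527 + -0.4100i, |z|^2 = 0.2925
Iter 2: z = -0.3964 + -0.1208i, |z|^2 = 0.1717
Iter 3: z = -0.2102 + -0.3143i, |z|^2 = 0.1429
Iter 4: z = -0.4073 + -0.2779i, |z|^2 = 0.2431
Iter 5: z = -0.2641 + -0.1836i, |z|^2 = 0.1034
Iter 6: z = -0.3167 + -0.3130i, |z|^2 = 0.1983
Iter 7: z = -0.3504 + -0.2117i, |z|^2 = 0.1676
Iter 8: z = -0.2748 + -0.2616i, |z|^2 = 0.1439
Iter 9: z = -0.3457 + -0.2662i, |z|^2 = 0.1904
Iter 10: z = -0.3041 + -0.2259i, |z|^2 = 0.1435
Iter 11: z = -0.3113 + -0.2726i, |z|^2 = 0.1712
Iter 12: z = -0.3301 + -0.2403i, |z|^2 = 0.1667
Iter 13: z = -0.3015 + -0.2513i, |z|^2 = 0.1541
Iter 14: z = -0.3250 + -0.2584i, |z|^2 = 0.1724
Iter 15: z = -0.3139 + -0.2420i, |z|^2 = 0.1571
Iter 16: z = -0.3128 + -0.2581i, |z|^2 = 0.1644
Iter 17: z = -0.3215 + -0.2486i, |z|^2 = 0.1652
Iter 18: z = -0.3111 + -0.2502i, |z|^2 = 0.1594
Iter 19: z = -0.3185 + -0.2543i, |z|^2 = 0.1661

Answer: 20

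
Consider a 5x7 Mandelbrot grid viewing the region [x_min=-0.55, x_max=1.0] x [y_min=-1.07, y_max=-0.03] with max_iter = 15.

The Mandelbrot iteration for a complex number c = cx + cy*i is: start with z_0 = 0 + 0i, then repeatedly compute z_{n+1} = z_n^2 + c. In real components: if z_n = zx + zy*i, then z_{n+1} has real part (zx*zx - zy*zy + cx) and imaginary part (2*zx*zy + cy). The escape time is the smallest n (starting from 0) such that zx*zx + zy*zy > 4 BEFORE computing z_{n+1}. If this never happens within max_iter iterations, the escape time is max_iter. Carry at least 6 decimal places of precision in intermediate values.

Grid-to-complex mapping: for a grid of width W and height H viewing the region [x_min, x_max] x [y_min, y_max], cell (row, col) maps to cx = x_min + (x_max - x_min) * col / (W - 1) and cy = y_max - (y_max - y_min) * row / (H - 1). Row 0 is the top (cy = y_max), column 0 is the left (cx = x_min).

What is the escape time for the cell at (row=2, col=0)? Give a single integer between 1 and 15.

z_0 = 0 + 0i, c = -0.5500 + -0.3767i
Iter 1: z = -0.5500 + -0.3767i, |z|^2 = 0.4444
Iter 2: z = -0.3894 + 0.0377i, |z|^2 = 0.1530
Iter 3: z = -0.3998 + -0.4060i, |z|^2 = 0.3247
Iter 4: z = -0.5550 + -0.0520i, |z|^2 = 0.3107
Iter 5: z = -0.2447 + -0.3189i, |z|^2 = 0.1616
Iter 6: z = -0.5918 + -0.2206i, |z|^2 = 0.3989
Iter 7: z = -0.2484 + -0.1156i, |z|^2 = 0.0751
Iter 8: z = -0.5017 + -0.3193i, |z|^2 = 0.3536
Iter 9: z = -0.4003 + -0.0563i, |z|^2 = 0.1634
Iter 10: z = -0.3930 + -0.3316i, |z|^2 = 0.2643
Iter 11: z = -0.5055 + -0.1161i, |z|^2 = 0.2690
Iter 12: z = -0.3079 + -0.2593i, |z|^2 = 0.1621
Iter 13: z = -0.5224 + -0.2170i, |z|^2 = 0.3200
Iter 14: z = -0.3242 + -0.1500i, |z|^2 = 0.1276

Answer: 15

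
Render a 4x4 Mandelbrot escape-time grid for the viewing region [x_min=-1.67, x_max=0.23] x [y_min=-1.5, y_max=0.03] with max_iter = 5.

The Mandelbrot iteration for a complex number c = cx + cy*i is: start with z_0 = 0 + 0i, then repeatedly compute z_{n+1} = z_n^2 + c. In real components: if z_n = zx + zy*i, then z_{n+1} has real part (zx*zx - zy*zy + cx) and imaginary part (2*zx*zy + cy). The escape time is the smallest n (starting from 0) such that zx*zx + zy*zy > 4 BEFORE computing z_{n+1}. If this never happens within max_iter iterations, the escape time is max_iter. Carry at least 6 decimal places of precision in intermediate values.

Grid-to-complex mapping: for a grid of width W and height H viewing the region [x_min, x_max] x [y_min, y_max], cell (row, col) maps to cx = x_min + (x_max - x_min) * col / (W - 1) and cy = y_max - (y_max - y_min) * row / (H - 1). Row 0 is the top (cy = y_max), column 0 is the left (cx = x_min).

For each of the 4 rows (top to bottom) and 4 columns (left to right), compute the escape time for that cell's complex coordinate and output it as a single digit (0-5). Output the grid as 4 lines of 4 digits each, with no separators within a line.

(row=0, col=0): c = -1.6700 + 0.0300i → escape time 5
(row=0, col=1): c = -1.0367 + 0.0300i → escape time 5
(row=0, col=2): c = -0.4033 + 0.0300i → escape time 5
(row=0, col=3): c = 0.2300 + 0.0300i → escape time 5
(row=1, col=0): c = -1.6700 + -0.4800i → escape time 3
(row=1, col=1): c = -1.0367 + -0.4800i → escape time 5
(row=1, col=2): c = -0.4033 + -0.4800i → escape time 5
(row=1, col=3): c = 0.2300 + -0.4800i → escape time 5
(row=2, col=0): c = -1.6700 + -0.9900i → escape time 2
(row=2, col=1): c = -1.0367 + -0.9900i → escape time 3
(row=2, col=2): c = -0.4033 + -0.9900i → escape time 4
(row=2, col=3): c = 0.2300 + -0.9900i → escape time 4
(row=3, col=0): c = -1.6700 + -1.5000i → escape time 1
(row=3, col=1): c = -1.0367 + -1.5000i → escape time 2
(row=3, col=2): c = -0.4033 + -1.5000i → escape time 2
(row=3, col=3): c = 0.2300 + -1.5000i → escape time 2

Answer: 5555
3555
2344
1222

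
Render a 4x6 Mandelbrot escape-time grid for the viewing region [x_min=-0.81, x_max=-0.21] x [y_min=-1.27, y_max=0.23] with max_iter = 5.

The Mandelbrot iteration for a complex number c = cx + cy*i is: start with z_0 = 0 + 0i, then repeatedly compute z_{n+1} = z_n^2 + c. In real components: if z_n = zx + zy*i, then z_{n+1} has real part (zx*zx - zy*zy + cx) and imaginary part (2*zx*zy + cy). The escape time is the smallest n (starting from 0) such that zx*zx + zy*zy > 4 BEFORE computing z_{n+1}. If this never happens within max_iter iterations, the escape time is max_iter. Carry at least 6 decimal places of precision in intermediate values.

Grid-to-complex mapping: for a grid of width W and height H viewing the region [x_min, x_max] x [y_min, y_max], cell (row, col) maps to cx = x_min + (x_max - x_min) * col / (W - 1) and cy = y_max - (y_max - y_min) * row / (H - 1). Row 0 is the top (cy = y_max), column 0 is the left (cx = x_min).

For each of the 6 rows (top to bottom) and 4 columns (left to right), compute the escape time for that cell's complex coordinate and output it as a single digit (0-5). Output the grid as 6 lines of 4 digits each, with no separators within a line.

(row=0, col=0): c = -0.8100 + 0.2300i → escape time 5
(row=0, col=1): c = -0.6100 + 0.2300i → escape time 5
(row=0, col=2): c = -0.4100 + 0.2300i → escape time 5
(row=0, col=3): c = -0.2100 + 0.2300i → escape time 5
(row=1, col=0): c = -0.8100 + -0.0700i → escape time 5
(row=1, col=1): c = -0.6100 + -0.0700i → escape time 5
(row=1, col=2): c = -0.4100 + -0.0700i → escape time 5
(row=1, col=3): c = -0.2100 + -0.0700i → escape time 5
(row=2, col=0): c = -0.8100 + -0.3700i → escape time 5
(row=2, col=1): c = -0.6100 + -0.3700i → escape time 5
(row=2, col=2): c = -0.4100 + -0.3700i → escape time 5
(row=2, col=3): c = -0.2100 + -0.3700i → escape time 5
(row=3, col=0): c = -0.8100 + -0.6700i → escape time 5
(row=3, col=1): c = -0.6100 + -0.6700i → escape time 5
(row=3, col=2): c = -0.4100 + -0.6700i → escape time 5
(row=3, col=3): c = -0.2100 + -0.6700i → escape time 5
(row=4, col=0): c = -0.8100 + -0.9700i → escape time 3
(row=4, col=1): c = -0.6100 + -0.9700i → escape time 4
(row=4, col=2): c = -0.4100 + -0.9700i → escape time 4
(row=4, col=3): c = -0.2100 + -0.9700i → escape time 5
(row=5, col=0): c = -0.8100 + -1.2700i → escape time 3
(row=5, col=1): c = -0.6100 + -1.2700i → escape time 3
(row=5, col=2): c = -0.4100 + -1.2700i → escape time 3
(row=5, col=3): c = -0.2100 + -1.2700i → escape time 3

Answer: 5555
5555
5555
5555
3445
3333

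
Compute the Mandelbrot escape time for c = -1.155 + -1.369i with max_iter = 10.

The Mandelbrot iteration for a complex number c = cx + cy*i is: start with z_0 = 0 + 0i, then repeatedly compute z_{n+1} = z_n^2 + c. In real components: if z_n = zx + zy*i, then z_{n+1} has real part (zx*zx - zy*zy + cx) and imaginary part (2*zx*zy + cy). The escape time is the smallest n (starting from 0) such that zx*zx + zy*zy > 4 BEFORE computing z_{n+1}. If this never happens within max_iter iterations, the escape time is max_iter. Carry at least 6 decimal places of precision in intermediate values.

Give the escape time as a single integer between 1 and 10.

z_0 = 0 + 0i, c = -1.1550 + -1.3690i
Iter 1: z = -1.1550 + -1.3690i, |z|^2 = 3.2082
Iter 2: z = -1.6951 + 1.7934i, |z|^2 = 6.0897
Escaped at iteration 2

Answer: 2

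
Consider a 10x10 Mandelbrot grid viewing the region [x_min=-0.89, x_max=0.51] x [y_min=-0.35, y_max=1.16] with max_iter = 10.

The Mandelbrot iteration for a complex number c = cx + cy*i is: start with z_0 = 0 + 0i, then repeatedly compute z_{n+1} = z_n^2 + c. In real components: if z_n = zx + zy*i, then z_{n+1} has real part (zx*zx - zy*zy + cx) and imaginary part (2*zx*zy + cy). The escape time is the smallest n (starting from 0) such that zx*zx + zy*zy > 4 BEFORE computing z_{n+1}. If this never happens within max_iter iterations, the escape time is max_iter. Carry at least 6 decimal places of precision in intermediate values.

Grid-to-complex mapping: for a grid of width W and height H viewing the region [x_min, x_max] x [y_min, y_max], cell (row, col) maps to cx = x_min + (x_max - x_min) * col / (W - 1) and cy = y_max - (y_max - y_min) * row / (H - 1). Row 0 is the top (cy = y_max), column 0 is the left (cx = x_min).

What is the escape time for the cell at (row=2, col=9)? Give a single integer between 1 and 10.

z_0 = 0 + 0i, c = 0.5100 + 0.8244i
Iter 1: z = 0.5100 + 0.8244i, |z|^2 = 0.9398
Iter 2: z = 0.0904 + 1.6654i, |z|^2 = 2.7817
Iter 3: z = -2.2553 + 1.1255i, |z|^2 = 6.3532
Escaped at iteration 3

Answer: 3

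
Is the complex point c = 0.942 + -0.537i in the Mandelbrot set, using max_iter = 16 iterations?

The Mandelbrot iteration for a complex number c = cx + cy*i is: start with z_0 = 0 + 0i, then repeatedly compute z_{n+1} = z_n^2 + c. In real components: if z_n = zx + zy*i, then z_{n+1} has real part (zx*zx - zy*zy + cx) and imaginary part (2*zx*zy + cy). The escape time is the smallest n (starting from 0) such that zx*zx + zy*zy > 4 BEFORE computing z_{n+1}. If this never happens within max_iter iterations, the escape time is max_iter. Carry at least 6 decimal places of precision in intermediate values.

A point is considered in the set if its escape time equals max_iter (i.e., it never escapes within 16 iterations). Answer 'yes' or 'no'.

Answer: no

Derivation:
z_0 = 0 + 0i, c = 0.9420 + -0.5370i
Iter 1: z = 0.9420 + -0.5370i, |z|^2 = 1.1757
Iter 2: z = 1.5410 + -1.5487i, |z|^2 = 4.7732
Escaped at iteration 2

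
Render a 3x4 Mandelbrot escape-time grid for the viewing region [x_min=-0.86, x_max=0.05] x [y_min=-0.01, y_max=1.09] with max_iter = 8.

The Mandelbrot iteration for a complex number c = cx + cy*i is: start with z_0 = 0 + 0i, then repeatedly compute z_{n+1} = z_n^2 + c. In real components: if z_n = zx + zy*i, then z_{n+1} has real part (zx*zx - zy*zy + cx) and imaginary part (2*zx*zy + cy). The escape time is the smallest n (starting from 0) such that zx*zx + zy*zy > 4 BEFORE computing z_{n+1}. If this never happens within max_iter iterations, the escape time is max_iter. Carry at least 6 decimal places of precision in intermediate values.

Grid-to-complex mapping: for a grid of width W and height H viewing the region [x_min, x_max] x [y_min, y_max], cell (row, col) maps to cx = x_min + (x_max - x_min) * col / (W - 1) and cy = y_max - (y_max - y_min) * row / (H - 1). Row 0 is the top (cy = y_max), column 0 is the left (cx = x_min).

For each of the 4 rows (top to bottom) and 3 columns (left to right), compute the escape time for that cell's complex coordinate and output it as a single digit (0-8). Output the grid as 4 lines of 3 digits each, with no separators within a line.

(row=0, col=0): c = -0.8600 + 1.0900i → escape time 3
(row=0, col=1): c = -0.4050 + 1.0900i → escape time 4
(row=0, col=2): c = 0.0500 + 1.0900i → escape time 4
(row=1, col=0): c = -0.8600 + 0.7233i → escape time 4
(row=1, col=1): c = -0.4050 + 0.7233i → escape time 7
(row=1, col=2): c = 0.0500 + 0.7233i → escape time 8
(row=2, col=0): c = -0.8600 + 0.3567i → escape time 7
(row=2, col=1): c = -0.4050 + 0.3567i → escape time 8
(row=2, col=2): c = 0.0500 + 0.3567i → escape time 8
(row=3, col=0): c = -0.8600 + -0.0100i → escape time 8
(row=3, col=1): c = -0.4050 + -0.0100i → escape time 8
(row=3, col=2): c = 0.0500 + -0.0100i → escape time 8

Answer: 344
478
788
888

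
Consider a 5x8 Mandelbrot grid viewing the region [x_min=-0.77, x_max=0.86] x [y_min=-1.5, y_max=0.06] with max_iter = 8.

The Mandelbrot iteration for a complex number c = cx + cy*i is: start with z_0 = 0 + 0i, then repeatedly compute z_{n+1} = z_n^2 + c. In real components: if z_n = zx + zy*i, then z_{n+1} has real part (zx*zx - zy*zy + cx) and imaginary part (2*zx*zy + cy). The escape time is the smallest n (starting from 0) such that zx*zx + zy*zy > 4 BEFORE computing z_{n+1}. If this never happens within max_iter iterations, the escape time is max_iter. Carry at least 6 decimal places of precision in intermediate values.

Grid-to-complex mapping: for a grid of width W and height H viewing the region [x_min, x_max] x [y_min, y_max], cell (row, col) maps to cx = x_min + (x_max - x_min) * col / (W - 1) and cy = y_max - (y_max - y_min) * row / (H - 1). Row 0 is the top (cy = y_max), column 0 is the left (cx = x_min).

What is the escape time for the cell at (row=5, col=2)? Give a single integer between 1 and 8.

z_0 = 0 + 0i, c = 0.0450 + -1.0543i
Iter 1: z = 0.0450 + -1.0543i, |z|^2 = 1.1135
Iter 2: z = -1.0645 + -1.1492i, |z|^2 = 2.4537
Iter 3: z = -0.1424 + 1.3923i, |z|^2 = 1.9587
Iter 4: z = -1.8732 + -1.4509i, |z|^2 = 5.6140
Escaped at iteration 4

Answer: 4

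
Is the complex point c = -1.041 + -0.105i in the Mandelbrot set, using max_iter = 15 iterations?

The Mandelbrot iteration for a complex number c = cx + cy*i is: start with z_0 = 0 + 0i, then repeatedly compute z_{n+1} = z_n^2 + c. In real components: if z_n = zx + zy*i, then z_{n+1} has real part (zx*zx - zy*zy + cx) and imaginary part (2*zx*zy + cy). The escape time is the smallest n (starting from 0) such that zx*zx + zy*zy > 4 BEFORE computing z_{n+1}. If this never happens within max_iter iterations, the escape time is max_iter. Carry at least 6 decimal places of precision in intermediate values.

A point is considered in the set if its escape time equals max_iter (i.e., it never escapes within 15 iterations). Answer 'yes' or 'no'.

z_0 = 0 + 0i, c = -1.0410 + -0.1050i
Iter 1: z = -1.0410 + -0.1050i, |z|^2 = 1.0947
Iter 2: z = 0.0317 + 0.1136i, |z|^2 = 0.0139
Iter 3: z = -1.0529 + -0.0978i, |z|^2 = 1.1182
Iter 4: z = 0.0580 + 0.1010i, |z|^2 = 0.0136
Iter 5: z = -1.0478 + -0.0933i, |z|^2 = 1.1066
Iter 6: z = 0.0482 + 0.0905i, |z|^2 = 0.0105
Iter 7: z = -1.0469 + -0.0963i, |z|^2 = 1.1052
Iter 8: z = 0.0456 + 0.0966i, |z|^2 = 0.0114
Iter 9: z = -1.0482 + -0.0962i, |z|^2 = 1.1081
Iter 10: z = 0.0486 + 0.0966i, |z|^2 = 0.0117
Iter 11: z = -1.0480 + -0.0956i, |z|^2 = 1.1074
Iter 12: z = 0.0481 + 0.0954i, |z|^2 = 0.0114
Iter 13: z = -1.0478 + -0.0958i, |z|^2 = 1.1070
Iter 14: z = 0.0477 + 0.0958i, |z|^2 = 0.0114
Did not escape in 15 iterations → in set

Answer: yes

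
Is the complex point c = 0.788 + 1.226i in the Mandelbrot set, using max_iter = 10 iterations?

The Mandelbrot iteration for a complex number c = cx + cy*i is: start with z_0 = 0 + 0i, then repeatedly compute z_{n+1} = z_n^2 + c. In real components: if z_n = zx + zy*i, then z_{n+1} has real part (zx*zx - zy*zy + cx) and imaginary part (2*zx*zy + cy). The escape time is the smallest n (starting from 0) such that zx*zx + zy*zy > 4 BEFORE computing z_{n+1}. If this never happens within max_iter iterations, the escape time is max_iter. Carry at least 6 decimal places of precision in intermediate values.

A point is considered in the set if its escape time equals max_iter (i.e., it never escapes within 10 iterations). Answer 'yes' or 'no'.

Answer: no

Derivation:
z_0 = 0 + 0i, c = 0.7880 + 1.2260i
Iter 1: z = 0.7880 + 1.2260i, |z|^2 = 2.1240
Iter 2: z = -0.0941 + 3.1582i, |z|^2 = 9.9829
Escaped at iteration 2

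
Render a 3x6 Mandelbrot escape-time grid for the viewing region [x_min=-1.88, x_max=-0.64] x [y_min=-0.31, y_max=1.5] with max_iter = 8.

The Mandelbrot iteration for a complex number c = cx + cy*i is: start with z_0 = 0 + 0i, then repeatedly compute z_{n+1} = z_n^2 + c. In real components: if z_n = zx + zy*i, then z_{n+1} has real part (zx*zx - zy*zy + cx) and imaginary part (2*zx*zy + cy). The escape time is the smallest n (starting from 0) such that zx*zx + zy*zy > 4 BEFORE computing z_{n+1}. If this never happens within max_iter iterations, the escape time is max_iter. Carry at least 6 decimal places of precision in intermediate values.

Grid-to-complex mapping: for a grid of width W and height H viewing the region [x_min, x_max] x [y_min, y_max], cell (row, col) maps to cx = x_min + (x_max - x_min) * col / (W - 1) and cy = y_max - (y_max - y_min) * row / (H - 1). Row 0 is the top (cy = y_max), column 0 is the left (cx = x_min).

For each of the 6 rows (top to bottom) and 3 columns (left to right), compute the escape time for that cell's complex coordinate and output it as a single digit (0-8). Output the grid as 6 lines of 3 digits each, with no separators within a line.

Answer: 122
133
134
388
688
388

Derivation:
(row=0, col=0): c = -1.8800 + 1.5000i → escape time 1
(row=0, col=1): c = -1.2600 + 1.5000i → escape time 2
(row=0, col=2): c = -0.6400 + 1.5000i → escape time 2
(row=1, col=0): c = -1.8800 + 1.1380i → escape time 1
(row=1, col=1): c = -1.2600 + 1.1380i → escape time 3
(row=1, col=2): c = -0.6400 + 1.1380i → escape time 3
(row=2, col=0): c = -1.8800 + 0.7760i → escape time 1
(row=2, col=1): c = -1.2600 + 0.7760i → escape time 3
(row=2, col=2): c = -0.6400 + 0.7760i → escape time 4
(row=3, col=0): c = -1.8800 + 0.4140i → escape time 3
(row=3, col=1): c = -1.2600 + 0.4140i → escape time 8
(row=3, col=2): c = -0.6400 + 0.4140i → escape time 8
(row=4, col=0): c = -1.8800 + 0.0520i → escape time 6
(row=4, col=1): c = -1.2600 + 0.0520i → escape time 8
(row=4, col=2): c = -0.6400 + 0.0520i → escape time 8
(row=5, col=0): c = -1.8800 + -0.3100i → escape time 3
(row=5, col=1): c = -1.2600 + -0.3100i → escape time 8
(row=5, col=2): c = -0.6400 + -0.3100i → escape time 8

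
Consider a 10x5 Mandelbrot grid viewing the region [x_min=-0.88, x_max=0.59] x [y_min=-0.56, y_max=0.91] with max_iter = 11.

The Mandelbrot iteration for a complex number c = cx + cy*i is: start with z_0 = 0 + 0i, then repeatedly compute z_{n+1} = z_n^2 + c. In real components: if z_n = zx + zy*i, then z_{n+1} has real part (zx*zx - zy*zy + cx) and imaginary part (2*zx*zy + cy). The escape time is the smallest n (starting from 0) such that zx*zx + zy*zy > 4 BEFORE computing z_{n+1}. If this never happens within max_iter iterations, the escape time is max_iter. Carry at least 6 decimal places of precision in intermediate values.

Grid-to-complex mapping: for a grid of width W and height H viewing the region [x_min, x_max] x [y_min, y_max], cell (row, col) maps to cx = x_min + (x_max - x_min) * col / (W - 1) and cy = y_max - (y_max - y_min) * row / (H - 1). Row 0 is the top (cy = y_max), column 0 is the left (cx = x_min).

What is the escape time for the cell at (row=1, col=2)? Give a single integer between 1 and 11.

z_0 = 0 + 0i, c = -0.5533 + 0.5425i
Iter 1: z = -0.5533 + 0.5425i, |z|^2 = 0.6005
Iter 2: z = -0.5415 + -0.0579i, |z|^2 = 0.2965
Iter 3: z = -0.2635 + 0.6052i, |z|^2 = 0.4357
Iter 4: z = -0.8501 + 0.2236i, |z|^2 = 0.7727
Iter 5: z = 0.1194 + 0.1624i, |z|^2 = 0.0406
Iter 6: z = -0.5654 + 0.5813i, |z|^2 = 0.6576
Iter 7: z = -0.5715 + -0.1148i, |z|^2 = 0.3398
Iter 8: z = -0.2399 + 0.6738i, |z|^2 = 0.5115
Iter 9: z = -0.9497 + 0.2192i, |z|^2 = 0.9500
Iter 10: z = 0.3006 + 0.1262i, |z|^2 = 0.1063

Answer: 11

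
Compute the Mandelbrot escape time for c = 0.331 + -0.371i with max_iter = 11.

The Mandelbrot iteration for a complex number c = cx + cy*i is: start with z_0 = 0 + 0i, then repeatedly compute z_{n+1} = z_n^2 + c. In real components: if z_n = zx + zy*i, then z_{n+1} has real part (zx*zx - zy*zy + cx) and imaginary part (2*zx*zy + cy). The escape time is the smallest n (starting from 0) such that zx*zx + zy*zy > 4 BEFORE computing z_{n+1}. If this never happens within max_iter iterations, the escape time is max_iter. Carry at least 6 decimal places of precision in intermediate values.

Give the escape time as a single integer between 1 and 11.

z_0 = 0 + 0i, c = 0.3310 + -0.3710i
Iter 1: z = 0.3310 + -0.3710i, |z|^2 = 0.2472
Iter 2: z = 0.3029 + -0.6166i, |z|^2 = 0.4720
Iter 3: z = 0.0426 + -0.7446i, |z|^2 = 0.5562
Iter 4: z = -0.2216 + -0.4344i, |z|^2 = 0.2378
Iter 5: z = 0.1914 + -0.1785i, |z|^2 = 0.0685
Iter 6: z = 0.3358 + -0.4393i, |z|^2 = 0.3058
Iter 7: z = 0.2507 + -0.6660i, |z|^2 = 0.5065
Iter 8: z = -0.0497 + -0.7050i, |z|^2 = 0.4995
Iter 9: z = -0.1635 + -0.3009i, |z|^2 = 0.1173
Iter 10: z = 0.2672 + -0.2726i, |z|^2 = 0.1457

Answer: 11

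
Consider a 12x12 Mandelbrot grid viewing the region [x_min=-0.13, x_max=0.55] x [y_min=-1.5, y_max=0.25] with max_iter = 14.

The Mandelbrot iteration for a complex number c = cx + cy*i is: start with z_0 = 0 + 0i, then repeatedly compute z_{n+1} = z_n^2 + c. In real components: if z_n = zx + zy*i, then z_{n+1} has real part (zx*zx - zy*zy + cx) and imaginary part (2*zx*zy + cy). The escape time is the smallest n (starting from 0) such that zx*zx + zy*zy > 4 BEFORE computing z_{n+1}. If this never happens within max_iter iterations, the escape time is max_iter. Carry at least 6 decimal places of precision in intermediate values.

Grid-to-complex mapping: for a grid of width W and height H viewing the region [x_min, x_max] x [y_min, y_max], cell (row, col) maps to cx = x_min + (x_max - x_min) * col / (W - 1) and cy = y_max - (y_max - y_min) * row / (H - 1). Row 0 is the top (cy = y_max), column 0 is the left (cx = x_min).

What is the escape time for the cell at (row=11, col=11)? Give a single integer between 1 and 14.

z_0 = 0 + 0i, c = 0.5500 + -1.5000i
Iter 1: z = 0.5500 + -1.5000i, |z|^2 = 2.5525
Iter 2: z = -1.3975 + -3.1500i, |z|^2 = 11.8755
Escaped at iteration 2

Answer: 2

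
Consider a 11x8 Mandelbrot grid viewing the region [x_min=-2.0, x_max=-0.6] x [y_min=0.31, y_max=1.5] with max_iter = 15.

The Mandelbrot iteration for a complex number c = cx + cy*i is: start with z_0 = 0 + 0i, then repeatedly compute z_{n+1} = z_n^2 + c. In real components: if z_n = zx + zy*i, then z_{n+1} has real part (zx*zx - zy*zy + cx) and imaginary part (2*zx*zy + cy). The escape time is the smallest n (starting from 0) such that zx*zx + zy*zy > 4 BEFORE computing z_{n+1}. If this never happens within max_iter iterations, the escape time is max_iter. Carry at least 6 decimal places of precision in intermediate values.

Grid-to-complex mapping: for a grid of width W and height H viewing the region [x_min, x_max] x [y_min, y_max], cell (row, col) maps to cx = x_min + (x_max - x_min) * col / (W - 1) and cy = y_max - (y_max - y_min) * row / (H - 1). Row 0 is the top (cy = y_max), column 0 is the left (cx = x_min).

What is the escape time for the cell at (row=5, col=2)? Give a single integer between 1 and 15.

Answer: 3

Derivation:
z_0 = 0 + 0i, c = -1.7200 + 0.6500i
Iter 1: z = -1.7200 + 0.6500i, |z|^2 = 3.3809
Iter 2: z = 0.8159 + -1.5860i, |z|^2 = 3.1811
Iter 3: z = -3.5697 + -1.9380i, |z|^2 = 16.4988
Escaped at iteration 3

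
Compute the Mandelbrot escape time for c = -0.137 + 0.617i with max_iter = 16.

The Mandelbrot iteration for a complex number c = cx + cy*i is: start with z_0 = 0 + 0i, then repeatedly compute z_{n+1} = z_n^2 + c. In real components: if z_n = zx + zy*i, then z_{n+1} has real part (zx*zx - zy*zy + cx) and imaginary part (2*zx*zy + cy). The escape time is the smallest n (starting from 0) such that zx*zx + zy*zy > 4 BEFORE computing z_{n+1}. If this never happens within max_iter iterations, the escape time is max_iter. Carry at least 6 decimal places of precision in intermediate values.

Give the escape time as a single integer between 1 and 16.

Answer: 16

Derivation:
z_0 = 0 + 0i, c = -0.1370 + 0.6170i
Iter 1: z = -0.1370 + 0.6170i, |z|^2 = 0.3995
Iter 2: z = -0.4989 + 0.4479i, |z|^2 = 0.4496
Iter 3: z = -0.0887 + 0.1700i, |z|^2 = 0.0368
Iter 4: z = -0.1580 + 0.5868i, |z|^2 = 0.3693
Iter 5: z = -0.4564 + 0.4315i, |z|^2 = 0.3945
Iter 6: z = -0.1149 + 0.2231i, |z|^2 = 0.0630
Iter 7: z = -0.1736 + 0.5657i, |z|^2 = 0.3502
Iter 8: z = -0.4269 + 0.4206i, |z|^2 = 0.3592
Iter 9: z = -0.1317 + 0.2579i, |z|^2 = 0.0838
Iter 10: z = -0.1862 + 0.5491i, |z|^2 = 0.3362
Iter 11: z = -0.4039 + 0.4126i, |z|^2 = 0.3333
Iter 12: z = -0.1441 + 0.2838i, |z|^2 = 0.1013
Iter 13: z = -0.1968 + 0.5352i, |z|^2 = 0.3252
Iter 14: z = -0.3847 + 0.4064i, |z|^2 = 0.3132
Iter 15: z = -0.1541 + 0.3043i, |z|^2 = 0.1164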